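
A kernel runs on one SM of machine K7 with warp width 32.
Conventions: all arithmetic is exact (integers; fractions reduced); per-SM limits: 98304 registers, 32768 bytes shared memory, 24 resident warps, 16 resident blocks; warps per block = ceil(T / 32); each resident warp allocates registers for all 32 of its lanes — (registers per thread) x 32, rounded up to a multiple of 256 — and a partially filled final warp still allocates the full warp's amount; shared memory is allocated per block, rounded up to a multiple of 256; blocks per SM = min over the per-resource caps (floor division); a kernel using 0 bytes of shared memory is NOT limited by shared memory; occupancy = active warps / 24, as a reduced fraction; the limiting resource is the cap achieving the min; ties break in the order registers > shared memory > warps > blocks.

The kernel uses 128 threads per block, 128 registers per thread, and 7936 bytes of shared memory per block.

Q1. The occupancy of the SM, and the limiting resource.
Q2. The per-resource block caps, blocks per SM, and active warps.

Answer: occupancy 2/3, limited by shared memory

registers: 6 blocks
shared memory: 4 blocks
warps: 6 blocks
blocks: 16 blocks

Answer: 4 blocks, 16 active warps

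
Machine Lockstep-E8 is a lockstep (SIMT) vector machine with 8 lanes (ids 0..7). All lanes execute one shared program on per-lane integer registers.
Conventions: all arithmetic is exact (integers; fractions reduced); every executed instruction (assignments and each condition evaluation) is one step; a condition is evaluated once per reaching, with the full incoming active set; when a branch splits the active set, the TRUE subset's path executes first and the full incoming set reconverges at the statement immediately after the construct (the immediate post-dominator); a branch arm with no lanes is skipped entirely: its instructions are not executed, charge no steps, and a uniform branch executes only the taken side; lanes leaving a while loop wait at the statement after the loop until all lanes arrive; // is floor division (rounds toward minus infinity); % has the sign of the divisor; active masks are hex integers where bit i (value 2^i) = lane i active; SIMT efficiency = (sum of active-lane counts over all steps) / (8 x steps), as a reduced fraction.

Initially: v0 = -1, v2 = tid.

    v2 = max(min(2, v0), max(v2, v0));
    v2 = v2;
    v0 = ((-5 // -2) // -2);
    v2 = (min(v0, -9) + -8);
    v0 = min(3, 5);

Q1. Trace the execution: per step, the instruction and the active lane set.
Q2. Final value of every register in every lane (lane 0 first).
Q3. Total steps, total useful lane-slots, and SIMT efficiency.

step 0: v2 <- max(min(2, v0), max(v2, v0)) 0xff
step 1: v2 <- v2                     0xff
step 2: v0 <- ((-5 // -2) // -2)     0xff
step 3: v2 <- (min(v0, -9) + -8)     0xff
step 4: v0 <- min(3, 5)              0xff

Answer: 5 steps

v0: 3,3,3,3,3,3,3,3
v2: -17,-17,-17,-17,-17,-17,-17,-17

steps = 5; useful = 40; efficiency = 40/40 = 1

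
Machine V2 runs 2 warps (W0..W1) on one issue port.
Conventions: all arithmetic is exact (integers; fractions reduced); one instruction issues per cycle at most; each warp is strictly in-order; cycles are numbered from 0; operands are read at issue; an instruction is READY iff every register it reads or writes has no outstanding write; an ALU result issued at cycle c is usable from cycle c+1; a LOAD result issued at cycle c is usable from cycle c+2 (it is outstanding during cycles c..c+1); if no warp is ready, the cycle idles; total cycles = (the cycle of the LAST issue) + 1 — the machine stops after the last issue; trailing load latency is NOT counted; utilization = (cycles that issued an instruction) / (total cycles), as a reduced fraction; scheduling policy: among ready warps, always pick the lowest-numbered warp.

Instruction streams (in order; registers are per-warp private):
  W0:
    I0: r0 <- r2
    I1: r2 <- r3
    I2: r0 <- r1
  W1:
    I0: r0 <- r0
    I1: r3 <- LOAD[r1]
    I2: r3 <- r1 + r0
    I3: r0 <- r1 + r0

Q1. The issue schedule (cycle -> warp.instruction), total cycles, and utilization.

cycle 0: W0.I0
cycle 1: W0.I1
cycle 2: W0.I2
cycle 3: W1.I0
cycle 4: W1.I1
cycle 5: idle
cycle 6: W1.I2
cycle 7: W1.I3

Answer: 8 cycles, utilization 7/8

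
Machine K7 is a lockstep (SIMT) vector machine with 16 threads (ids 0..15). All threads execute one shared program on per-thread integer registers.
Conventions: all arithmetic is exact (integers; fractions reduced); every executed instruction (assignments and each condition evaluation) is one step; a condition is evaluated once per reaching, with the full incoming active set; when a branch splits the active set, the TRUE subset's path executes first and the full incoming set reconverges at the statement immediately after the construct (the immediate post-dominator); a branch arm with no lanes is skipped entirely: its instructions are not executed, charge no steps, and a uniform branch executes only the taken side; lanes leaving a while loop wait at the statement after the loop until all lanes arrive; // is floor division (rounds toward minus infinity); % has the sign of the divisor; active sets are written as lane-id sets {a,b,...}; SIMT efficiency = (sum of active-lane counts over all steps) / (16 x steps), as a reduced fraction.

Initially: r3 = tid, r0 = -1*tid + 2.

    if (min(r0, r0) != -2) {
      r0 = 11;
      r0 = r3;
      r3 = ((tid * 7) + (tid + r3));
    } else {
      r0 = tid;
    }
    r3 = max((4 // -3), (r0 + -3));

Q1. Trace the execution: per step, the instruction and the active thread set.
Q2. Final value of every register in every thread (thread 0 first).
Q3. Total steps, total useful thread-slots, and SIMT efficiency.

step 0: eval (min(r0, r0) != -2)     {0,1,2,3,4,5,6,7,8,9,10,11,12,13,14,15}
step 1: r0 <- 11                     {0,1,2,3,5,6,7,8,9,10,11,12,13,14,15}
step 2: r0 <- r3                     {0,1,2,3,5,6,7,8,9,10,11,12,13,14,15}
step 3: r3 <- ((tid * 7) + (tid + r3)) {0,1,2,3,5,6,7,8,9,10,11,12,13,14,15}
step 4: r0 <- tid                    {4}
step 5: r3 <- max((4 // -3), (r0 + -3)) {0,1,2,3,4,5,6,7,8,9,10,11,12,13,14,15}

Answer: 6 steps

r3: -2,-2,-1,0,1,2,3,4,5,6,7,8,9,10,11,12
r0: 0,1,2,3,4,5,6,7,8,9,10,11,12,13,14,15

steps = 6; useful = 78; efficiency = 78/96 = 13/16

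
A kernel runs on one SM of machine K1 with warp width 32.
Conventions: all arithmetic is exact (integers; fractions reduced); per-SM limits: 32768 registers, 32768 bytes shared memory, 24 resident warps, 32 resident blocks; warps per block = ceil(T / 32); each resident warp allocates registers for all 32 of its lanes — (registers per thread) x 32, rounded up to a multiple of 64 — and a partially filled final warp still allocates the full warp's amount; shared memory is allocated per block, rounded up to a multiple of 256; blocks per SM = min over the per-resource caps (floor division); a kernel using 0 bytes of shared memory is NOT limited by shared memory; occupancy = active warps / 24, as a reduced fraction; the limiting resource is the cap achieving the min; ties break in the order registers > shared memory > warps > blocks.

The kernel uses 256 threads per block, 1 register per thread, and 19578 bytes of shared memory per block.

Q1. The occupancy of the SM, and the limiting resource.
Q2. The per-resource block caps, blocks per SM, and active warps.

Answer: occupancy 1/3, limited by shared memory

registers: 64 blocks
shared memory: 1 block
warps: 3 blocks
blocks: 32 blocks

Answer: 1 block, 8 active warps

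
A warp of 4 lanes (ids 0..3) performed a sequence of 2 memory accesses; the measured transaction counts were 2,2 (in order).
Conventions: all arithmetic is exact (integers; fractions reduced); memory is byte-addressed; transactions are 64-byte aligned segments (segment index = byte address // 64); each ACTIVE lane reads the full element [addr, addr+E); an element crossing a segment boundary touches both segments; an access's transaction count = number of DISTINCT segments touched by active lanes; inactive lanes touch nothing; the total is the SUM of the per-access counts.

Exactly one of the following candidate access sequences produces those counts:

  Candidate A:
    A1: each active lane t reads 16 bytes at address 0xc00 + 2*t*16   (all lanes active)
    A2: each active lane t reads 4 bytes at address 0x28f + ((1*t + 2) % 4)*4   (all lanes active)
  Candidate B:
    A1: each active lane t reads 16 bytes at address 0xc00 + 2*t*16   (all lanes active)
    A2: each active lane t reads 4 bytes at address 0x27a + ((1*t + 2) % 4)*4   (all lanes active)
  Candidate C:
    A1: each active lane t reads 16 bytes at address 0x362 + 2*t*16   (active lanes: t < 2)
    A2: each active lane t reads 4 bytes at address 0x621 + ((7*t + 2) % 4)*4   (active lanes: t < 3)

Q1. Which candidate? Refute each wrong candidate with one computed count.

A: A2 gives 1 transaction, not 2
C: A2 gives 1 transaction, not 2
B: all counts match (2,2)

Answer: B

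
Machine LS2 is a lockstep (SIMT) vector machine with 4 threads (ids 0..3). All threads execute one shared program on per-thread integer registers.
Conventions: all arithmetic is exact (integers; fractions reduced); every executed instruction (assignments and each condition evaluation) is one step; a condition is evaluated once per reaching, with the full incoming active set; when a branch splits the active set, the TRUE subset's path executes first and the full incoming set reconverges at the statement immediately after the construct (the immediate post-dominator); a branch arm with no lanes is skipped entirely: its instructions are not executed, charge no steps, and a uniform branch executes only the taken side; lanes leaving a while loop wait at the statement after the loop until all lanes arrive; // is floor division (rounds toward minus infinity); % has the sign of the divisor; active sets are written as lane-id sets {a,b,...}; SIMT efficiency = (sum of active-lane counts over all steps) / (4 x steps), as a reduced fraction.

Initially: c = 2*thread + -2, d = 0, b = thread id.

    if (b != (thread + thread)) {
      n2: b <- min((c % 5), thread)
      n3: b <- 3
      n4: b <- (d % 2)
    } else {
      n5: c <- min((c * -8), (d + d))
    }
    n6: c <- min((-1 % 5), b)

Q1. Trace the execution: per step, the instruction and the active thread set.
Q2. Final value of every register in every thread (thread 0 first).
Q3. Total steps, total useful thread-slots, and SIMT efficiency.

step 0: eval (b != (thread + thread)) {0,1,2,3}
step 1: b <- min((c % 5), thread)    {1,2,3}
step 2: b <- 3                       {1,2,3}
step 3: b <- (d % 2)                 {1,2,3}
step 4: c <- min((c * -8), (d + d))  {0}
step 5: c <- min((-1 % 5), b)        {0,1,2,3}

Answer: 6 steps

c: 0,0,0,0
d: 0,0,0,0
b: 0,0,0,0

steps = 6; useful = 18; efficiency = 18/24 = 3/4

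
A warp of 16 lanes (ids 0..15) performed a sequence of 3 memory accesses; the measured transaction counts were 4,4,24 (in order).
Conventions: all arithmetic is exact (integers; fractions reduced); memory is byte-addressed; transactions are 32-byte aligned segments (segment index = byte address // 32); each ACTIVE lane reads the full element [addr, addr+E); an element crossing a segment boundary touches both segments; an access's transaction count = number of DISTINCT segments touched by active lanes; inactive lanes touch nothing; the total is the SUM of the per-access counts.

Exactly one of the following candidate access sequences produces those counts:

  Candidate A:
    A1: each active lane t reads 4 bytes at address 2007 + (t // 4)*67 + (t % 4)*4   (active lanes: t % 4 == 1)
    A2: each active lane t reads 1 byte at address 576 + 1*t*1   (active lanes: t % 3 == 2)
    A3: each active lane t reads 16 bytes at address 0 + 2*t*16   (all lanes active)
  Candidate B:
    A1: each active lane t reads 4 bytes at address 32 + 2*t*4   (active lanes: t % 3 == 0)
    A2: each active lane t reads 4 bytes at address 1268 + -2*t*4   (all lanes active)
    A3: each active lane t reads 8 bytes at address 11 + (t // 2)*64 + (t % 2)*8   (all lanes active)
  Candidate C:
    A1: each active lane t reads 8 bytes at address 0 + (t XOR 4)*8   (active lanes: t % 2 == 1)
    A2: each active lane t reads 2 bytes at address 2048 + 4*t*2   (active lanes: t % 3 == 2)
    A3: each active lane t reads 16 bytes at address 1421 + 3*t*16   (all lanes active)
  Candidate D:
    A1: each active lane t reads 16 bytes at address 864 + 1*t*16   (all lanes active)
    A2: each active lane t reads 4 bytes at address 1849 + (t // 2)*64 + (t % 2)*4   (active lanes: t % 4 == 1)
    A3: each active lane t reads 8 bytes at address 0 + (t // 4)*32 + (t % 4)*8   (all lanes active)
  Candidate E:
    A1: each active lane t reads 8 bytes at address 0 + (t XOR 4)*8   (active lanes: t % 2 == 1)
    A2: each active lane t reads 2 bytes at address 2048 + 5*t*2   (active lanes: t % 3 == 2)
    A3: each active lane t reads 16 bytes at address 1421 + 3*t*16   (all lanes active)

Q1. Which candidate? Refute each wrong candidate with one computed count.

A: A1 gives 5 transactions, not 4
B: A2 gives 5 transactions, not 4
D: A1 gives 8 transactions, not 4
E: A2 gives 5 transactions, not 4
C: all counts match (4,4,24)

Answer: C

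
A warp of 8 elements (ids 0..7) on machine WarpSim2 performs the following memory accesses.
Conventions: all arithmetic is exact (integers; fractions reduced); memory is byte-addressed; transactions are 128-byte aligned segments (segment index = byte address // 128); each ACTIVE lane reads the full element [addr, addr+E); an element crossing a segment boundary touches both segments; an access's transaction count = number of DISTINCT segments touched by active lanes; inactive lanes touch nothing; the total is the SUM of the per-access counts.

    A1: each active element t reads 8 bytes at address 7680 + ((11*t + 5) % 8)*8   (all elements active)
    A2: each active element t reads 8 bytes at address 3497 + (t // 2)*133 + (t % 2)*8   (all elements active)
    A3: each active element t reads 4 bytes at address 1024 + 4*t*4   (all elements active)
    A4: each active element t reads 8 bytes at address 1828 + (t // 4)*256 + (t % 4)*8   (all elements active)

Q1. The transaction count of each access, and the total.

A1: 1 transaction
A2: 4 transactions
A3: 1 transaction
A4: 2 transactions

Answer: 1,4,1,2; total 8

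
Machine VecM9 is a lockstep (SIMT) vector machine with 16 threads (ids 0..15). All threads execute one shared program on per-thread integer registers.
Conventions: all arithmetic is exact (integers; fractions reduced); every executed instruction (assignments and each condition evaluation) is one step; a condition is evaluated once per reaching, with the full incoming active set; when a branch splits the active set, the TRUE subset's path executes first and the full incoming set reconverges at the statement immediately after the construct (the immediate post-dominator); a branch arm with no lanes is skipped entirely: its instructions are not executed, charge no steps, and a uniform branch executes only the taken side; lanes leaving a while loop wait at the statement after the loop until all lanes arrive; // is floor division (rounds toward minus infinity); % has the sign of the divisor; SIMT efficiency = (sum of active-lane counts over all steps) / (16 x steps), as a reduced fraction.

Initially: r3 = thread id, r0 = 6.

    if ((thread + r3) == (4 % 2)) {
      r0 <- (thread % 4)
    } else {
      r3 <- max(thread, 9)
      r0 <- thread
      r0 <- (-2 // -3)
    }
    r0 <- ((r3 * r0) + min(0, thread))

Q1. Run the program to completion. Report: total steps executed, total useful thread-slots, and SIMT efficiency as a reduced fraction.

Answer: 6 steps, 78 useful, 13/16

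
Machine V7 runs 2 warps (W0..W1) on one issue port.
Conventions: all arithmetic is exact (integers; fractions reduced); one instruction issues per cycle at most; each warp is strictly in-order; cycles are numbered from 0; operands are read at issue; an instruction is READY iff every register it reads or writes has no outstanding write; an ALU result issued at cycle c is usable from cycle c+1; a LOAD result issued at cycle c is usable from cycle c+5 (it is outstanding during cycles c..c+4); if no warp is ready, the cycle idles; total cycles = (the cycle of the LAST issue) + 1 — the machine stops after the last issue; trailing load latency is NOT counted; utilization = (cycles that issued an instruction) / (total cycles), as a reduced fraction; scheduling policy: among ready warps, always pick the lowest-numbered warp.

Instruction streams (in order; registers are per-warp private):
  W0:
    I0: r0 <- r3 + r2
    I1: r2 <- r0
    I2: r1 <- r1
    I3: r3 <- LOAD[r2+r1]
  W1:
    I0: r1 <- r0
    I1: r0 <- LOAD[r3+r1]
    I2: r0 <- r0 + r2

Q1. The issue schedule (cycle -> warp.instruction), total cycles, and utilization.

cycle 0: W0.I0
cycle 1: W0.I1
cycle 2: W0.I2
cycle 3: W0.I3
cycle 4: W1.I0
cycle 5: W1.I1
cycle 6: idle
cycle 7: idle
cycle 8: idle
cycle 9: idle
cycle 10: W1.I2

Answer: 11 cycles, utilization 7/11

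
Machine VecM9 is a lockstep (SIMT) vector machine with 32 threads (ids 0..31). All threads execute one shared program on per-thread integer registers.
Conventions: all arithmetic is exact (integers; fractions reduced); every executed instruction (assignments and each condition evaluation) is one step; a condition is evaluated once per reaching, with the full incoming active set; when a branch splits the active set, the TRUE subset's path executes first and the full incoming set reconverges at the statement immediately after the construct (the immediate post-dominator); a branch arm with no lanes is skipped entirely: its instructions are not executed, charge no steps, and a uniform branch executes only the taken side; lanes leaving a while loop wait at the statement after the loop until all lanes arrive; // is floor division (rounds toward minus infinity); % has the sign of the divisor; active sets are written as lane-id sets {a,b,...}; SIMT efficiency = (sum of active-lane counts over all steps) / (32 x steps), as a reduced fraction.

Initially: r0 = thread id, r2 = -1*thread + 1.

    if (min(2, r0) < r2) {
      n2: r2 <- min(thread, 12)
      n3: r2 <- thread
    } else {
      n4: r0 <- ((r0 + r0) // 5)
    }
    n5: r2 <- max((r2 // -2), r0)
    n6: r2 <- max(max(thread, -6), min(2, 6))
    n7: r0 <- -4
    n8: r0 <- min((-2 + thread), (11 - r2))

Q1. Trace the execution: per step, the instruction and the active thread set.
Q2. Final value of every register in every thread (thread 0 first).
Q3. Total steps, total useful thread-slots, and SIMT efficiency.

step 0: eval (min(2, r0) < r2)       {0,1,2,3,4,5,6,7,8,9,10,11,12,13,14,15,16,17,18,19,20,21,22,23,24,25,26,27,28,29,30,31}
step 1: r2 <- min(thread, 12)        {0}
step 2: r2 <- thread                 {0}
step 3: r0 <- ((r0 + r0) // 5)       {1,2,3,4,5,6,7,8,9,10,11,12,13,14,15,16,17,18,19,20,21,22,23,24,25,26,27,28,29,30,31}
step 4: r2 <- max((r2 // -2), r0)    {0,1,2,3,4,5,6,7,8,9,10,11,12,13,14,15,16,17,18,19,20,21,22,23,24,25,26,27,28,29,30,31}
step 5: r2 <- max(max(thread, -6), min(2, 6)) {0,1,2,3,4,5,6,7,8,9,10,11,12,13,14,15,16,17,18,19,20,21,22,23,24,25,26,27,28,29,30,31}
step 6: r0 <- -4                     {0,1,2,3,4,5,6,7,8,9,10,11,12,13,14,15,16,17,18,19,20,21,22,23,24,25,26,27,28,29,30,31}
step 7: r0 <- min((-2 + thread), (11 - r2)) {0,1,2,3,4,5,6,7,8,9,10,11,12,13,14,15,16,17,18,19,20,21,22,23,24,25,26,27,28,29,30,31}

Answer: 8 steps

r0: -2,-1,0,1,2,3,4,4,3,2,1,0,-1,-2,-3,-4,-5,-6,-7,-8,-9,-10,-11,-12,-13,-14,-15,-16,-17,-18,-19,-20
r2: 2,2,2,3,4,5,6,7,8,9,10,11,12,13,14,15,16,17,18,19,20,21,22,23,24,25,26,27,28,29,30,31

steps = 8; useful = 193; efficiency = 193/256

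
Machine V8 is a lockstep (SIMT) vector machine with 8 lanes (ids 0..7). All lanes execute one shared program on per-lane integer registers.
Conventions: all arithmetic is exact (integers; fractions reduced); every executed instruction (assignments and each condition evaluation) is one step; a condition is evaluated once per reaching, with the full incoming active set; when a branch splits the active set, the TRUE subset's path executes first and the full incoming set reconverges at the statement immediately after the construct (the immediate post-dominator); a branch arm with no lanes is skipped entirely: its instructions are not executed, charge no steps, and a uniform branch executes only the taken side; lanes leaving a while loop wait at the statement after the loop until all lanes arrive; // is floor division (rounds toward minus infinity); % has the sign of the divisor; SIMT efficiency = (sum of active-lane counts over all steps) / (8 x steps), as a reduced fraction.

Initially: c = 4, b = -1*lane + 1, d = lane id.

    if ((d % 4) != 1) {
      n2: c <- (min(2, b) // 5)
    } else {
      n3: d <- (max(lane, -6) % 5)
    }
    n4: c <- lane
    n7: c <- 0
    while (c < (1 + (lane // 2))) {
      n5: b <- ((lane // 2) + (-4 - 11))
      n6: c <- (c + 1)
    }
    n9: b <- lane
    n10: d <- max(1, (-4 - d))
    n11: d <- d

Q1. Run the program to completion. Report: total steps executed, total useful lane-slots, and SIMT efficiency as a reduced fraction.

Answer: 21 steps, 124 useful, 31/42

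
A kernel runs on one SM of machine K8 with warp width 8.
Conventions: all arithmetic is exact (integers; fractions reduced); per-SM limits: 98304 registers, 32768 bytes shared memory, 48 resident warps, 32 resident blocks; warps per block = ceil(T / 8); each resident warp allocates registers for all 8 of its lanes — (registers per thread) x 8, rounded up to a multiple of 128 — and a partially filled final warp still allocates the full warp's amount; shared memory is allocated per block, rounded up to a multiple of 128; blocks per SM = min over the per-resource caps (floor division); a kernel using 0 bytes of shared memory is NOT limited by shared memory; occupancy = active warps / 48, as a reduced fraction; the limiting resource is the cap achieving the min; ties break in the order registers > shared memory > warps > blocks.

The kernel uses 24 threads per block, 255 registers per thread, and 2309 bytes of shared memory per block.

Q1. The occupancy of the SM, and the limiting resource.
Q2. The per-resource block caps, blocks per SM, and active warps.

Answer: occupancy 13/16, limited by shared memory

registers: 16 blocks
shared memory: 13 blocks
warps: 16 blocks
blocks: 32 blocks

Answer: 13 blocks, 39 active warps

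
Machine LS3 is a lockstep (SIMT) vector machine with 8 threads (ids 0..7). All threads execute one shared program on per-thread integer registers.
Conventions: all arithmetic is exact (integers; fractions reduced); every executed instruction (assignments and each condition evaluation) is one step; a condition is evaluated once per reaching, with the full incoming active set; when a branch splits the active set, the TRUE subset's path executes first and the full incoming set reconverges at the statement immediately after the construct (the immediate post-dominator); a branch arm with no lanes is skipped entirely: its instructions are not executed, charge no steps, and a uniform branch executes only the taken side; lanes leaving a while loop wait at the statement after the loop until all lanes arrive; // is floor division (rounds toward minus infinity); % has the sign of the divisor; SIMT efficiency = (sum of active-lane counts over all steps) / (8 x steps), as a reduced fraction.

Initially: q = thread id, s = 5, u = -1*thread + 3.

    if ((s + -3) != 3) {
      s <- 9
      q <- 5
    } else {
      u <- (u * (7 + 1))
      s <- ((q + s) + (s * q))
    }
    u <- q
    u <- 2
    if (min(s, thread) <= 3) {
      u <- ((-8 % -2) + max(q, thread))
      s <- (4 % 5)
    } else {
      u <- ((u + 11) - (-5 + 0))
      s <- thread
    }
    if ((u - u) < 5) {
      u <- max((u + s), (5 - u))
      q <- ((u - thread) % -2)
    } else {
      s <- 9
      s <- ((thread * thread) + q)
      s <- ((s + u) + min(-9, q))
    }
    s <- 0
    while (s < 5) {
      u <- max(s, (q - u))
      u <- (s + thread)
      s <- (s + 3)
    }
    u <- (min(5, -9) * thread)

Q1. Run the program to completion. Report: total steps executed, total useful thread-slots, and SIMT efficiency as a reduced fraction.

Answer: 24 steps, 176 useful, 11/12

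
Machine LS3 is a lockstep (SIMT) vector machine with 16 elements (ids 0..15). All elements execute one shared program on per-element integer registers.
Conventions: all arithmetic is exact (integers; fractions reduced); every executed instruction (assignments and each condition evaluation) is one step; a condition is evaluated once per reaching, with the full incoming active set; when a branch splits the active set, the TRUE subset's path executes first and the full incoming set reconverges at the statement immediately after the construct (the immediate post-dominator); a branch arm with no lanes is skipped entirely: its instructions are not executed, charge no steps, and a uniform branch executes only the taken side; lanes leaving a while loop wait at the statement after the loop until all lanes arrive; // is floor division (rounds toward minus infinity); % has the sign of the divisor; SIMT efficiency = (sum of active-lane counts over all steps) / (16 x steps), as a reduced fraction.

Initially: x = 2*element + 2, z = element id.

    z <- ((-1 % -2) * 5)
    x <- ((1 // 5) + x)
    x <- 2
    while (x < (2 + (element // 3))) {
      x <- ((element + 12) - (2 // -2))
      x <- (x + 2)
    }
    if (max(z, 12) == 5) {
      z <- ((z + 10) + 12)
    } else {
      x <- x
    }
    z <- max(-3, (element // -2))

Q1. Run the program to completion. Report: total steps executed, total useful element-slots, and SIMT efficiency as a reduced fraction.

Answer: 10 steps, 151 useful, 151/160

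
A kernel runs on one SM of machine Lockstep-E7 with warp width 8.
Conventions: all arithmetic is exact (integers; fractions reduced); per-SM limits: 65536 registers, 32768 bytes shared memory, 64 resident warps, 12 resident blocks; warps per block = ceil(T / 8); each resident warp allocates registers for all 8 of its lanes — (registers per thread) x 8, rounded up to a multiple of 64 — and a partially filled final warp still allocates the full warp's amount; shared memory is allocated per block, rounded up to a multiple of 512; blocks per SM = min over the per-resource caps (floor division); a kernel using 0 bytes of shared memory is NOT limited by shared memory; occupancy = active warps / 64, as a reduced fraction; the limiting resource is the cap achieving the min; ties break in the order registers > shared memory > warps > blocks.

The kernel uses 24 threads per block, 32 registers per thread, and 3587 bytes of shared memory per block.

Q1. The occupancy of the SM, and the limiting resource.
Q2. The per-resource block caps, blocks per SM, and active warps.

Answer: occupancy 3/8, limited by shared memory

registers: 85 blocks
shared memory: 8 blocks
warps: 21 blocks
blocks: 12 blocks

Answer: 8 blocks, 24 active warps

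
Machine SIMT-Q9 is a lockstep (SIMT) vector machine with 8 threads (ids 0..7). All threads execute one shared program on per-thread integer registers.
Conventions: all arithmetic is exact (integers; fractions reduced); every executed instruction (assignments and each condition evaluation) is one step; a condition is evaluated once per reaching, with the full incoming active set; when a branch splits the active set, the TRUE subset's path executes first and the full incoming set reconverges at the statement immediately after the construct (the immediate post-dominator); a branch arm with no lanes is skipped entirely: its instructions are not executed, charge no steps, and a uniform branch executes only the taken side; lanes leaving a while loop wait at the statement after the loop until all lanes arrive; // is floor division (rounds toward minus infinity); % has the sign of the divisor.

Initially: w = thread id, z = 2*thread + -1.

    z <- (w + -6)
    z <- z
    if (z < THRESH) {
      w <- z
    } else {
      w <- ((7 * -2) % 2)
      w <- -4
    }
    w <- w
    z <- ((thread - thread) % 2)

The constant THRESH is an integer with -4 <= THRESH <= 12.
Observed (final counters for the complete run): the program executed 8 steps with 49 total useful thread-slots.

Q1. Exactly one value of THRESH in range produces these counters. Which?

Answer: THRESH = 1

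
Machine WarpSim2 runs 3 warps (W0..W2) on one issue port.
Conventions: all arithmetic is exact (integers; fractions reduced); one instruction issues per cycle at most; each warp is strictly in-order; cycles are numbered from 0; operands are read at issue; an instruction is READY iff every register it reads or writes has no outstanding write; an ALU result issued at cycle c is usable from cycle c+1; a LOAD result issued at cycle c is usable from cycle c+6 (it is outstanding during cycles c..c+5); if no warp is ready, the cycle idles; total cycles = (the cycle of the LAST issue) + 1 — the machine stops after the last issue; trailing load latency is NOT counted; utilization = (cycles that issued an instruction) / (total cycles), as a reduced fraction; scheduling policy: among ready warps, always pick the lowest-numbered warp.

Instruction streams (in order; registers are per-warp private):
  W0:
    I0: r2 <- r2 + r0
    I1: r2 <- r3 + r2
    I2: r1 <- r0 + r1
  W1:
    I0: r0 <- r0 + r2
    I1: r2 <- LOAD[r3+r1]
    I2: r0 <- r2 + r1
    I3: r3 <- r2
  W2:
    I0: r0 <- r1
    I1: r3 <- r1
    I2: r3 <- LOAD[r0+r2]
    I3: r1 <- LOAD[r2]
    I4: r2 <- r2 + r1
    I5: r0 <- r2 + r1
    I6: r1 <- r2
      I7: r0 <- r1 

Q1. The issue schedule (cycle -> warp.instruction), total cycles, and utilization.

cycle 0: W0.I0
cycle 1: W0.I1
cycle 2: W0.I2
cycle 3: W1.I0
cycle 4: W1.I1
cycle 5: W2.I0
cycle 6: W2.I1
cycle 7: W2.I2
cycle 8: W2.I3
cycle 9: idle
cycle 10: W1.I2
cycle 11: W1.I3
cycle 12: idle
cycle 13: idle
cycle 14: W2.I4
cycle 15: W2.I5
cycle 16: W2.I6
cycle 17: W2.I7

Answer: 18 cycles, utilization 5/6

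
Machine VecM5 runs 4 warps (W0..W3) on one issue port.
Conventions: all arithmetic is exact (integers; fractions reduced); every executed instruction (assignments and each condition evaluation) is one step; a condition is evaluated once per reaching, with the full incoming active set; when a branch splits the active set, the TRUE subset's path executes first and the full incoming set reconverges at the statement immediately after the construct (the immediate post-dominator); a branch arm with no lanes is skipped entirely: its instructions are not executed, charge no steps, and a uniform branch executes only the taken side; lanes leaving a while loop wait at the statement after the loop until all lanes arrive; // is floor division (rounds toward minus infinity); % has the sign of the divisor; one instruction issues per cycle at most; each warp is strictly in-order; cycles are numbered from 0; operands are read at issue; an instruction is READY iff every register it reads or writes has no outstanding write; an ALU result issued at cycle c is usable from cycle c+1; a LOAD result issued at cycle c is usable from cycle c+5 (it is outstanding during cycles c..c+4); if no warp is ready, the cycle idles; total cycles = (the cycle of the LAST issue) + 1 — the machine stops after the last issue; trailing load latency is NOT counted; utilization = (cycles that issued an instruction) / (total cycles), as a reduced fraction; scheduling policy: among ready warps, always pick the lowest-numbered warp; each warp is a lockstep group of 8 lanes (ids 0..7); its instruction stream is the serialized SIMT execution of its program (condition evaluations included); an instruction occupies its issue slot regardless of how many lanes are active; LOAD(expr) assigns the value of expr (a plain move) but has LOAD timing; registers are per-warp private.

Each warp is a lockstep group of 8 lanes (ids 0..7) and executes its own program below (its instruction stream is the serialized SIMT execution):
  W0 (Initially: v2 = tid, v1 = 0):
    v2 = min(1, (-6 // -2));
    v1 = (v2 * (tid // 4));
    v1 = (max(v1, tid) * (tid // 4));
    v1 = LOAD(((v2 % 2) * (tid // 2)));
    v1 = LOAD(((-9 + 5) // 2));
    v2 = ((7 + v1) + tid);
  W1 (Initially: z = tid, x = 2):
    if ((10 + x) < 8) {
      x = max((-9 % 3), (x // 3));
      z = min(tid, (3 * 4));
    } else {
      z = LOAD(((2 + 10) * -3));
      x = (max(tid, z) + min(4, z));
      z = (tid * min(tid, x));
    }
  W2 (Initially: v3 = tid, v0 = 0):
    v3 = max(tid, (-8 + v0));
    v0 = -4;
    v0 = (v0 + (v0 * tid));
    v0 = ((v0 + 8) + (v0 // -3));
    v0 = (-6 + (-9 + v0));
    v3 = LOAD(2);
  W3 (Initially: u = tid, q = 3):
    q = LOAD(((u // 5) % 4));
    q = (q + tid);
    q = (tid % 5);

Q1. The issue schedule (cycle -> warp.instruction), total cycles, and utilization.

cycle 0: W0.I0
cycle 1: W0.I1
cycle 2: W0.I2
cycle 3: W0.I3
cycle 4: W1.I0
cycle 5: W1.I1
cycle 6: W2.I0
cycle 7: W2.I1
cycle 8: W0.I4
cycle 9: W2.I2
cycle 10: W1.I2
cycle 11: W1.I3
cycle 12: W2.I3
cycle 13: W0.I5
cycle 14: W2.I4
cycle 15: W2.I5
cycle 16: W3.I0
cycle 17: idle
cycle 18: idle
cycle 19: idle
cycle 20: idle
cycle 21: W3.I1
cycle 22: W3.I2

Answer: 23 cycles, utilization 19/23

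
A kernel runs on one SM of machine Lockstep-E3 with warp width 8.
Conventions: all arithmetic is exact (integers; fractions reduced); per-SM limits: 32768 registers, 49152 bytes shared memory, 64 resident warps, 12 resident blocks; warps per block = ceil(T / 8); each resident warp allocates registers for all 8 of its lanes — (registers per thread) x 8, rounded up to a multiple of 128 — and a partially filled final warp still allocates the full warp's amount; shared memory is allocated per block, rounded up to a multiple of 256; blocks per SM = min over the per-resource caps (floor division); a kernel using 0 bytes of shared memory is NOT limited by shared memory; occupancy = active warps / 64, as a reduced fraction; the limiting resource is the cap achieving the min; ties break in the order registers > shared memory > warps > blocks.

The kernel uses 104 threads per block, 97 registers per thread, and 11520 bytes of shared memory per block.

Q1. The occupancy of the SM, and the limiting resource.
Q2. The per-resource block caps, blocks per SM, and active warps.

Answer: occupancy 13/32, limited by registers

registers: 2 blocks
shared memory: 4 blocks
warps: 4 blocks
blocks: 12 blocks

Answer: 2 blocks, 26 active warps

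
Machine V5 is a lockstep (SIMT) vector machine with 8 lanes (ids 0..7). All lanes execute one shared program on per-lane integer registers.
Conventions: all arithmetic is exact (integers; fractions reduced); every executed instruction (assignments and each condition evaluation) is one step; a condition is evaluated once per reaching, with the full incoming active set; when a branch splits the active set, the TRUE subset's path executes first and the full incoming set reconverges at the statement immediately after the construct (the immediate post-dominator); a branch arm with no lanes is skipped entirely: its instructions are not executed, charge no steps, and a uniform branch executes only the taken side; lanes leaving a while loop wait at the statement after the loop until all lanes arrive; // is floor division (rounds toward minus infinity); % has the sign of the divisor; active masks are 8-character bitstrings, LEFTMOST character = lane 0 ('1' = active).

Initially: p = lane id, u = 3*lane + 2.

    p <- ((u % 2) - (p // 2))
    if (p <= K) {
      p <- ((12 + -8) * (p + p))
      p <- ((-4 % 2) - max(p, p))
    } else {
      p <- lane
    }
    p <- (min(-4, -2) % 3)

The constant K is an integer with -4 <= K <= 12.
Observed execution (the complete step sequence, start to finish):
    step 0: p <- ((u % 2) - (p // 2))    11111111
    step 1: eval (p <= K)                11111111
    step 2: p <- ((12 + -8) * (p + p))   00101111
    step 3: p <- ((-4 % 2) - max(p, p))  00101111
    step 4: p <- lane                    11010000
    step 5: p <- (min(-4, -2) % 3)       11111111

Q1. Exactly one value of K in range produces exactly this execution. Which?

Answer: K = -1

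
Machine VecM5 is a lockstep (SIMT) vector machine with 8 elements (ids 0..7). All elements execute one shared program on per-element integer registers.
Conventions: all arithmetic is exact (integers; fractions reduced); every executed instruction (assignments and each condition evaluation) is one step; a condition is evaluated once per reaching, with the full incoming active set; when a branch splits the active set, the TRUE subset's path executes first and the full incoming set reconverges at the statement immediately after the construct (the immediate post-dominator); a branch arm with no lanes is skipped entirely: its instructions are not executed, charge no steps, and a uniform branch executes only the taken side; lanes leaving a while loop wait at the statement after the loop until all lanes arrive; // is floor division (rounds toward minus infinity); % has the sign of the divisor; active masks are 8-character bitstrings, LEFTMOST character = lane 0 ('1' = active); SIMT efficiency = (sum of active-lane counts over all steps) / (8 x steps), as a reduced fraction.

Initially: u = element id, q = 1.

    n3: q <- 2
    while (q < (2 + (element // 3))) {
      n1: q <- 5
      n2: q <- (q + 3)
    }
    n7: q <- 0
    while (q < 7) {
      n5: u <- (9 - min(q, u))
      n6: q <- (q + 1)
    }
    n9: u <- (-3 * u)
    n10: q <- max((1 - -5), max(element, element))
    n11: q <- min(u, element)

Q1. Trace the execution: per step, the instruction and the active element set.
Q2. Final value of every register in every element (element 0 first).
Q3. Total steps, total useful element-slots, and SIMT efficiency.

step 0: q <- 2                       11111111
step 1: eval (q < (2 + (element // 3))) 11111111
step 2: q <- 5                       00011111
step 3: q <- (q + 3)                 00011111
step 4: eval (q < (2 + (element // 3))) 00011111
step 5: q <- 0                       11111111
step 6: eval (q < 7)                 11111111
step 7: u <- (9 - min(q, u))         11111111
step 8: q <- (q + 1)                 11111111
step 9: eval (q < 7)                 11111111
step 10: u <- (9 - min(q, u))         11111111
step 11: q <- (q + 1)                 11111111
step 12: eval (q < 7)                 11111111
step 13: u <- (9 - min(q, u))         11111111
step 14: q <- (q + 1)                 11111111
step 15: eval (q < 7)                 11111111
step 16: u <- (9 - min(q, u))         11111111
step 17: q <- (q + 1)                 11111111
step 18: eval (q < 7)                 11111111
step 19: u <- (9 - min(q, u))         11111111
step 20: q <- (q + 1)                 11111111
step 21: eval (q < 7)                 11111111
step 22: u <- (9 - min(q, u))         11111111
step 23: q <- (q + 1)                 11111111
step 24: eval (q < 7)                 11111111
step 25: u <- (9 - min(q, u))         11111111
step 26: q <- (q + 1)                 11111111
step 27: eval (q < 7)                 11111111
step 28: u <- (-3 * u)                11111111
step 29: q <- max((1 - -5), max(element, element)) 11111111
step 30: q <- min(u, element)         11111111

Answer: 31 steps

u: -15,-15,-15,-15,-15,-15,-15,-15
q: -15,-15,-15,-15,-15,-15,-15,-15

steps = 31; useful = 239; efficiency = 239/248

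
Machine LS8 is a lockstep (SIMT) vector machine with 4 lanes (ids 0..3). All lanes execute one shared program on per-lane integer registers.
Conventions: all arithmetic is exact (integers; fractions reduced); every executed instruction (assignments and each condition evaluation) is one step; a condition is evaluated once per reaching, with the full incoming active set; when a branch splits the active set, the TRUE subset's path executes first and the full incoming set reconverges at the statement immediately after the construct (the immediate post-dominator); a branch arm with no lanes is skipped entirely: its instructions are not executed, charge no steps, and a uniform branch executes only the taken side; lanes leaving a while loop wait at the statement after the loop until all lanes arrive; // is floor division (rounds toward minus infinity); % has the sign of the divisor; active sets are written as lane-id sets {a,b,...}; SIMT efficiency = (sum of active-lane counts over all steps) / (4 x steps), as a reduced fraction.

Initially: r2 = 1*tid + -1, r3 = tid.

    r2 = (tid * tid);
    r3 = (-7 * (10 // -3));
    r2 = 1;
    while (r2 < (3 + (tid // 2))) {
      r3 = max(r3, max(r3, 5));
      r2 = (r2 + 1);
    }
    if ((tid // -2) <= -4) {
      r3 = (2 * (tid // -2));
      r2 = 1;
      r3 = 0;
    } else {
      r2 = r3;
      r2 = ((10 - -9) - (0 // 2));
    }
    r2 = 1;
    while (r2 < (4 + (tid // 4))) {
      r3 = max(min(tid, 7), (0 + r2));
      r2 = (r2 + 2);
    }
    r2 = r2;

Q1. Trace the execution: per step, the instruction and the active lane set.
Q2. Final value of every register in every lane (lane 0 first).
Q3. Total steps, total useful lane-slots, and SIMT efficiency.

step 0: r2 <- (tid * tid)            {0,1,2,3}
step 1: r3 <- (-7 * (10 // -3))      {0,1,2,3}
step 2: r2 <- 1                      {0,1,2,3}
step 3: eval (r2 < (3 + (tid // 2))) {0,1,2,3}
step 4: r3 <- max(r3, max(r3, 5))    {0,1,2,3}
step 5: r2 <- (r2 + 1)               {0,1,2,3}
step 6: eval (r2 < (3 + (tid // 2))) {0,1,2,3}
step 7: r3 <- max(r3, max(r3, 5))    {0,1,2,3}
step 8: r2 <- (r2 + 1)               {0,1,2,3}
step 9: eval (r2 < (3 + (tid // 2))) {0,1,2,3}
step 10: r3 <- max(r3, max(r3, 5))    {2,3}
step 11: r2 <- (r2 + 1)               {2,3}
step 12: eval (r2 < (3 + (tid // 2))) {2,3}
step 13: eval ((tid // -2) <= -4)     {0,1,2,3}
step 14: r2 <- r3                     {0,1,2,3}
step 15: r2 <- ((10 - -9) - (0 // 2)) {0,1,2,3}
step 16: r2 <- 1                      {0,1,2,3}
step 17: eval (r2 < (4 + (tid // 4))) {0,1,2,3}
step 18: r3 <- max(min(tid, 7), (0 + r2)) {0,1,2,3}
step 19: r2 <- (r2 + 2)               {0,1,2,3}
step 20: eval (r2 < (4 + (tid // 4))) {0,1,2,3}
step 21: r3 <- max(min(tid, 7), (0 + r2)) {0,1,2,3}
step 22: r2 <- (r2 + 2)               {0,1,2,3}
step 23: eval (r2 < (4 + (tid // 4))) {0,1,2,3}
step 24: r2 <- r2                     {0,1,2,3}

Answer: 25 steps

r2: 5,5,5,5
r3: 3,3,3,3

steps = 25; useful = 94; efficiency = 94/100 = 47/50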